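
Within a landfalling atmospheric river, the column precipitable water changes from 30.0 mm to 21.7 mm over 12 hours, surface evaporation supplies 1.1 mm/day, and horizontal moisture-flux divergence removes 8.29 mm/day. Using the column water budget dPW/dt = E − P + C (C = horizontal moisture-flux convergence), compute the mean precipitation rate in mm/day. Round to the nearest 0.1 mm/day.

dPW/dt = (21.7 − 30.0) mm / (12/24 day) = -16.600 mm/day.
P = E + C − dPW/dt = 1.1 + (-8.29) − (-16.600) = 9.4 mm/day.

P ≈ 9.4 mm/day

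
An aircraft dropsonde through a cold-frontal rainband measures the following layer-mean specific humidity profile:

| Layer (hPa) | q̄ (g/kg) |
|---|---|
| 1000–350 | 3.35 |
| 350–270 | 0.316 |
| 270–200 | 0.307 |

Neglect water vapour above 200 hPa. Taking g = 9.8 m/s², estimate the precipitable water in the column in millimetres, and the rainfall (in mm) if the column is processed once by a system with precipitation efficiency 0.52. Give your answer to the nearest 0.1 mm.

PW ≈ 22.7 mm; rainfall ≈ 11.8 mm

Precipitable water is the column-integrated vapour mass per unit area: PW = (1/g) Σ q̄ Δp, with q in kg/kg and Δp in Pa (1 kg/m² of water = 1 mm).
Layer 1000–350 hPa: Δp = 650 hPa = 65000 Pa, q̄ = 0.00335 kg/kg → 0.00335 × 65000 / 9.8 = 22.22 mm
Layer 350–270 hPa: Δp = 80 hPa = 8000 Pa, q̄ = 0.000316 kg/kg → 0.000316 × 8000 / 9.8 = 0.26 mm
Layer 270–200 hPa: Δp = 70 hPa = 7000 Pa, q̄ = 0.000307 kg/kg → 0.000307 × 7000 / 9.8 = 0.22 mm
PW = 22.22 + 0.26 + 0.22 = 22.70 ≈ 22.7 mm.
Rainfall = ε × PW = 0.52 × 22.7 = 11.8 mm.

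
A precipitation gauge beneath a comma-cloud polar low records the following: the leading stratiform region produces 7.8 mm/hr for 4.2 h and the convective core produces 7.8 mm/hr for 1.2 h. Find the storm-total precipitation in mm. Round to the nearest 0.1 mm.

total ≈ 42.1 mm

Total = Σ Rᵢ Δtᵢ = 7.8 × 4.2 + 7.8 × 1.2
      = 32.76 + 9.36 = 42.1 mm.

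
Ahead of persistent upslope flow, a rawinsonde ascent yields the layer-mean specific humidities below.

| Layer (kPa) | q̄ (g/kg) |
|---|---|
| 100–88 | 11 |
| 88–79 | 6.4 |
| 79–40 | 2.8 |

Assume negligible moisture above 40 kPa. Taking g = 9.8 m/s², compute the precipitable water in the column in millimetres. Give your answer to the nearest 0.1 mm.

PW ≈ 30.5 mm

Precipitable water is the column-integrated vapour mass per unit area: PW = (1/g) Σ q̄ Δp, with q in kg/kg and Δp in Pa (1 kg/m² of water = 1 mm).
Layer 100–88 kPa: Δp = 120 hPa = 12000 Pa, q̄ = 0.011 kg/kg → 0.011 × 12000 / 9.8 = 13.47 mm
Layer 88–79 kPa: Δp = 90 hPa = 9000 Pa, q̄ = 0.0064 kg/kg → 0.0064 × 9000 / 9.8 = 5.88 mm
Layer 79–40 kPa: Δp = 390 hPa = 39000 Pa, q̄ = 0.0028 kg/kg → 0.0028 × 39000 / 9.8 = 11.14 mm
PW = 13.47 + 5.88 + 11.14 = 30.49 ≈ 30.5 mm.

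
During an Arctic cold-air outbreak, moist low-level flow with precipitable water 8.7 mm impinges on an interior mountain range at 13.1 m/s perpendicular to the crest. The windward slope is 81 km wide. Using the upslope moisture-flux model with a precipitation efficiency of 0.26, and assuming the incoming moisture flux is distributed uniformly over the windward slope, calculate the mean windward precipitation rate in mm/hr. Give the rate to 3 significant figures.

R ≈ 1.32 mm/hr

Incoming column moisture flux per unit ridge length: F = V × PW = 13.1 × 8.7 = 113.97 mm·m/s.
Spread over the 81 km slope with efficiency ε = 0.26: R = ε·F/W = 0.26 × 113.97 / 81000 m = 3.658e-04 mm/s.
R = 3.658e-04 × 3600 = 1.32 mm/hr.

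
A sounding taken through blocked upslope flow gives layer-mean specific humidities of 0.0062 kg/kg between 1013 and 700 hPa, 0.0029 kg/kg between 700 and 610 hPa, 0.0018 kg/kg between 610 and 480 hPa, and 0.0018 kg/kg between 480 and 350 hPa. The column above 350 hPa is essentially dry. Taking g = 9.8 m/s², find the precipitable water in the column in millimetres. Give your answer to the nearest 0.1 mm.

Precipitable water is the column-integrated vapour mass per unit area: PW = (1/g) Σ q̄ Δp, with q in kg/kg and Δp in Pa (1 kg/m² of water = 1 mm).
Layer 1013–700 hPa: Δp = 313 hPa = 31300 Pa, q̄ = 0.0062 kg/kg → 0.0062 × 31300 / 9.8 = 19.80 mm
Layer 700–610 hPa: Δp = 90 hPa = 9000 Pa, q̄ = 0.0029 kg/kg → 0.0029 × 9000 / 9.8 = 2.66 mm
Layer 610–480 hPa: Δp = 130 hPa = 13000 Pa, q̄ = 0.0018 kg/kg → 0.0018 × 13000 / 9.8 = 2.39 mm
Layer 480–350 hPa: Δp = 130 hPa = 13000 Pa, q̄ = 0.0018 kg/kg → 0.0018 × 13000 / 9.8 = 2.39 mm
PW = 19.80 + 2.66 + 2.39 + 2.39 = 27.24 ≈ 27.2 mm.

PW ≈ 27.2 mm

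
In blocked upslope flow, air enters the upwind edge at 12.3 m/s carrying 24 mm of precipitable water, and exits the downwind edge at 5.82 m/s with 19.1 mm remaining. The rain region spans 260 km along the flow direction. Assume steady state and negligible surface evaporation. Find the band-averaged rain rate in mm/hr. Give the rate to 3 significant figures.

R ≈ 2.55 mm/hr

Column moisture flux per unit crosswind length is F = V × PW.
Inflow: F_in = 12.3 × 24 = 295.2 mm·m/s
Outflow: F_out = 5.82 × 19.1 = 111.162 mm·m/s
Steady-state rate R = (F_in − F_out)/L = (295.2 − 111.162) / 260000 m = 7.078e-04 mm/s.
R = 7.078e-04 × 3600 = 2.55 mm/hr.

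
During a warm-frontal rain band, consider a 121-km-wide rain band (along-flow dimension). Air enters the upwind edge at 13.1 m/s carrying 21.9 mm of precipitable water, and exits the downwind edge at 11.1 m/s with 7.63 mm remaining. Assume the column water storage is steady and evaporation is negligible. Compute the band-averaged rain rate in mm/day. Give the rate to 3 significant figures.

R ≈ 144 mm/day

Column moisture flux per unit crosswind length is F = V × PW.
Inflow: F_in = 13.1 × 21.9 = 286.89 mm·m/s
Outflow: F_out = 11.1 × 7.63 = 84.693 mm·m/s
Steady-state rate R = (F_in − F_out)/L = (286.89 − 84.693) / 121000 m = 1.671e-03 mm/s.
R = 1.671e-03 × 3600 × 24 = 144 mm/day.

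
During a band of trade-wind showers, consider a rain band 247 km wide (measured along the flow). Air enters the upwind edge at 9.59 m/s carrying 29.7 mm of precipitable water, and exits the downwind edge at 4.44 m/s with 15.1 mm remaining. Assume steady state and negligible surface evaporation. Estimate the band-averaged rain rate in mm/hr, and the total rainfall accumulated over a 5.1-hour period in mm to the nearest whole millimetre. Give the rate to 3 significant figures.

R ≈ 3.17 mm/hr; total ≈ 16 mm

Column moisture flux per unit crosswind length is F = V × PW.
Inflow: F_in = 9.59 × 29.7 = 284.823 mm·m/s
Outflow: F_out = 4.44 × 15.1 = 67.044 mm·m/s
Steady-state rate R = (F_in − F_out)/L = (284.823 − 67.044) / 247000 m = 8.817e-04 mm/s.
R = 8.817e-04 × 3600 = 3.17 mm/hr.
Over 5.1 h: total = 3.17 × 5.1 = 16.167 ≈ 16 mm.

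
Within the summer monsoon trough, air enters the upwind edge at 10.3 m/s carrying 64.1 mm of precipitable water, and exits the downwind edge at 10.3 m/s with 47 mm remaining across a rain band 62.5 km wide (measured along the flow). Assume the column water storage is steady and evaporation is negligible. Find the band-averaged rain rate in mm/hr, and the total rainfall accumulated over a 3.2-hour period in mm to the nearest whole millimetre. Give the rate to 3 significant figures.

Column moisture flux per unit crosswind length is F = V × PW.
Inflow: F_in = 10.3 × 64.1 = 660.23 mm·m/s
Outflow: F_out = 10.3 × 47 = 484.1 mm·m/s
Steady-state rate R = (F_in − F_out)/L = (660.23 − 484.1) / 62500 m = 2.818e-03 mm/s.
R = 2.818e-03 × 3600 = 10.1 mm/hr.
Over 3.2 h: total = 10.1 × 3.2 = 32.32 ≈ 32 mm.

R ≈ 10.1 mm/hr; total ≈ 32 mm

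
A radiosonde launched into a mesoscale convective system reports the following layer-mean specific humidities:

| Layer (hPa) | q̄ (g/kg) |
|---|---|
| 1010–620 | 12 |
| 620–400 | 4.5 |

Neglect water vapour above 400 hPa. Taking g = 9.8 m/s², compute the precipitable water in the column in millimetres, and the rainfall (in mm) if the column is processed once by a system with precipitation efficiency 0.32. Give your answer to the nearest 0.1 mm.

Precipitable water is the column-integrated vapour mass per unit area: PW = (1/g) Σ q̄ Δp, with q in kg/kg and Δp in Pa (1 kg/m² of water = 1 mm).
Layer 1010–620 hPa: Δp = 390 hPa = 39000 Pa, q̄ = 0.012 kg/kg → 0.012 × 39000 / 9.8 = 47.76 mm
Layer 620–400 hPa: Δp = 220 hPa = 22000 Pa, q̄ = 0.0045 kg/kg → 0.0045 × 22000 / 9.8 = 10.10 mm
PW = 47.76 + 10.10 = 57.86 ≈ 57.9 mm.
Rainfall = ε × PW = 0.32 × 57.9 = 18.5 mm.

PW ≈ 57.9 mm; rainfall ≈ 18.5 mm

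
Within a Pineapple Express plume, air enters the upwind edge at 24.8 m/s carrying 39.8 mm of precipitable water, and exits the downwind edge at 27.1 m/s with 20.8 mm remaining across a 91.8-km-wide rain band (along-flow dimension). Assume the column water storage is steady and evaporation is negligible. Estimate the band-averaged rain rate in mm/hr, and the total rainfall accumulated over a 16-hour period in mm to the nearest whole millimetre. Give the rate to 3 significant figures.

Column moisture flux per unit crosswind length is F = V × PW.
Inflow: F_in = 24.8 × 39.8 = 987.04 mm·m/s
Outflow: F_out = 27.1 × 20.8 = 563.68 mm·m/s
Steady-state rate R = (F_in − F_out)/L = (987.04 − 563.68) / 91800 m = 4.612e-03 mm/s.
R = 4.612e-03 × 3600 = 16.6 mm/hr.
Over 16 h: total = 16.6 × 16 = 265.6 ≈ 266 mm.

R ≈ 16.6 mm/hr; total ≈ 266 mm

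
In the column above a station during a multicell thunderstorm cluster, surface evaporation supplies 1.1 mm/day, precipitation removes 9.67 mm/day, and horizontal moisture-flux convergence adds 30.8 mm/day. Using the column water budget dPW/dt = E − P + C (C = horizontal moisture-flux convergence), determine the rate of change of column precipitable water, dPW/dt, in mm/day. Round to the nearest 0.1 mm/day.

dPW/dt = E − P + C = 1.1 − 9.67 + (30.8) = 22.2 mm/day.

dPW/dt ≈ 22.2 mm/day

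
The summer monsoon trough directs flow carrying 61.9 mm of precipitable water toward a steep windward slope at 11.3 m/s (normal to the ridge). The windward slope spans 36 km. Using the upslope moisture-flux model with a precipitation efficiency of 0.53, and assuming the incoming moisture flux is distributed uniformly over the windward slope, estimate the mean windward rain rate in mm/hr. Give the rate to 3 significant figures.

R ≈ 37.1 mm/hr

Incoming column moisture flux per unit ridge length: F = V × PW = 11.3 × 61.9 = 699.47 mm·m/s.
Spread over the 36 km slope with efficiency ε = 0.53: R = ε·F/W = 0.53 × 699.47 / 36000 m = 1.030e-02 mm/s.
R = 1.030e-02 × 3600 = 37.1 mm/hr.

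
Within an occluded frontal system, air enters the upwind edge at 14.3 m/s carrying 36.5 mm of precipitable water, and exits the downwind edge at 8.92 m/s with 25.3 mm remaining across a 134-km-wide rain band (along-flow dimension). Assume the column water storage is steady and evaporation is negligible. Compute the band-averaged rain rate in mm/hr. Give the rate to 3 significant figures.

R ≈ 7.96 mm/hr

Column moisture flux per unit crosswind length is F = V × PW.
Inflow: F_in = 14.3 × 36.5 = 521.95 mm·m/s
Outflow: F_out = 8.92 × 25.3 = 225.676 mm·m/s
Steady-state rate R = (F_in − F_out)/L = (521.95 − 225.676) / 134000 m = 2.211e-03 mm/s.
R = 2.211e-03 × 3600 = 7.96 mm/hr.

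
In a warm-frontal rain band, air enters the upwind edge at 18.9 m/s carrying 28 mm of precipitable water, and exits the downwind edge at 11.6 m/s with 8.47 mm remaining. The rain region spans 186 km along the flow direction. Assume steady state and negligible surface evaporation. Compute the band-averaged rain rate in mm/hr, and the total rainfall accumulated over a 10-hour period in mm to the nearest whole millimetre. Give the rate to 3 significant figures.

Column moisture flux per unit crosswind length is F = V × PW.
Inflow: F_in = 18.9 × 28 = 529.2 mm·m/s
Outflow: F_out = 11.6 × 8.47 = 98.252 mm·m/s
Steady-state rate R = (F_in − F_out)/L = (529.2 − 98.252) / 186000 m = 2.317e-03 mm/s.
R = 2.317e-03 × 3600 = 8.34 mm/hr.
Over 10 h: total = 8.34 × 10 = 83.4 ≈ 83 mm.

R ≈ 8.34 mm/hr; total ≈ 83 mm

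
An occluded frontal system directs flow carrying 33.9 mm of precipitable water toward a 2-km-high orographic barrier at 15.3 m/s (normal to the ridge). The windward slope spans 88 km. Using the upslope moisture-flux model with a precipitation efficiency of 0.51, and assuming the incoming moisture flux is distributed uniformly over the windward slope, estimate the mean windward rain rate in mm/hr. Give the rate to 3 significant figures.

Incoming column moisture flux per unit ridge length: F = V × PW = 15.3 × 33.9 = 518.67 mm·m/s.
Spread over the 88 km slope with efficiency ε = 0.51: R = ε·F/W = 0.51 × 518.67 / 88000 m = 3.006e-03 mm/s.
R = 3.006e-03 × 3600 = 10.8 mm/hr.

R ≈ 10.8 mm/hr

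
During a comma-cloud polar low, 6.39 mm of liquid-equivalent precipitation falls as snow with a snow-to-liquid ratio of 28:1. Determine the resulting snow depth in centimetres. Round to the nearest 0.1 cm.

Snow depth = liquid × ratio = 6.39 mm × 28 = 178.92 mm = 17.9 cm.

snow depth ≈ 17.9 cm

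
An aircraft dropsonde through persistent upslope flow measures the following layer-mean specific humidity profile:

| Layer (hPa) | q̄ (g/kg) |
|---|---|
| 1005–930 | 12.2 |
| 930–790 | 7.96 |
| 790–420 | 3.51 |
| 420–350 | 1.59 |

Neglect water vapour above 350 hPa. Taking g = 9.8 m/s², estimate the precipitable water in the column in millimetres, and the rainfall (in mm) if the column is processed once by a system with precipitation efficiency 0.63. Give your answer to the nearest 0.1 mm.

Precipitable water is the column-integrated vapour mass per unit area: PW = (1/g) Σ q̄ Δp, with q in kg/kg and Δp in Pa (1 kg/m² of water = 1 mm).
Layer 1005–930 hPa: Δp = 75 hPa = 7500 Pa, q̄ = 0.0122 kg/kg → 0.0122 × 7500 / 9.8 = 9.34 mm
Layer 930–790 hPa: Δp = 140 hPa = 14000 Pa, q̄ = 0.00796 kg/kg → 0.00796 × 14000 / 9.8 = 11.37 mm
Layer 790–420 hPa: Δp = 370 hPa = 37000 Pa, q̄ = 0.00351 kg/kg → 0.00351 × 37000 / 9.8 = 13.25 mm
Layer 420–350 hPa: Δp = 70 hPa = 7000 Pa, q̄ = 0.00159 kg/kg → 0.00159 × 7000 / 9.8 = 1.14 mm
PW = 9.34 + 11.37 + 13.25 + 1.14 = 35.10 ≈ 35.1 mm.
Rainfall = ε × PW = 0.63 × 35.1 = 22.1 mm.

PW ≈ 35.1 mm; rainfall ≈ 22.1 mm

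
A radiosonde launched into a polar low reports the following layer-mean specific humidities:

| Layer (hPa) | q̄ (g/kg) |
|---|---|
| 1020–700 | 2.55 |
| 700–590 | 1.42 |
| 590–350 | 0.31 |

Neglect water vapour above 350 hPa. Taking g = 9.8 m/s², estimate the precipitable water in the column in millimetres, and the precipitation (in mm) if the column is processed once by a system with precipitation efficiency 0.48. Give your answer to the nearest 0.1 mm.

Precipitable water is the column-integrated vapour mass per unit area: PW = (1/g) Σ q̄ Δp, with q in kg/kg and Δp in Pa (1 kg/m² of water = 1 mm).
Layer 1020–700 hPa: Δp = 320 hPa = 32000 Pa, q̄ = 0.00255 kg/kg → 0.00255 × 32000 / 9.8 = 8.33 mm
Layer 700–590 hPa: Δp = 110 hPa = 11000 Pa, q̄ = 0.00142 kg/kg → 0.00142 × 11000 / 9.8 = 1.59 mm
Layer 590–350 hPa: Δp = 240 hPa = 24000 Pa, q̄ = 0.00031 kg/kg → 0.00031 × 24000 / 9.8 = 0.76 mm
PW = 8.33 + 1.59 + 0.76 = 10.68 ≈ 10.7 mm.
Precipitation = ε × PW = 0.48 × 10.7 = 5.1 mm.

PW ≈ 10.7 mm; precipitation ≈ 5.1 mm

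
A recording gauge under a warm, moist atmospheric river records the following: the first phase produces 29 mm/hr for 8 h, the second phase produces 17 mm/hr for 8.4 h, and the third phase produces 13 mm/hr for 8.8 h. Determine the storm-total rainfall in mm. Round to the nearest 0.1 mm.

Total = Σ Rᵢ Δtᵢ = 29 × 8 + 17 × 8.4 + 13 × 8.8
      = 232 + 142.8 + 114.4 = 489.2 mm.

total ≈ 489.2 mm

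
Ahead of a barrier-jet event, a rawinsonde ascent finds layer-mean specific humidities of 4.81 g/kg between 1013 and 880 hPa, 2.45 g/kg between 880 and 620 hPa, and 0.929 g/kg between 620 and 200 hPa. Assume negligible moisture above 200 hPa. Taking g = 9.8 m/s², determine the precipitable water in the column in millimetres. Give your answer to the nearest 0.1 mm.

Precipitable water is the column-integrated vapour mass per unit area: PW = (1/g) Σ q̄ Δp, with q in kg/kg and Δp in Pa (1 kg/m² of water = 1 mm).
Layer 1013–880 hPa: Δp = 133 hPa = 13300 Pa, q̄ = 0.00481 kg/kg → 0.00481 × 13300 / 9.8 = 6.53 mm
Layer 880–620 hPa: Δp = 260 hPa = 26000 Pa, q̄ = 0.00245 kg/kg → 0.00245 × 26000 / 9.8 = 6.50 mm
Layer 620–200 hPa: Δp = 420 hPa = 42000 Pa, q̄ = 0.000929 kg/kg → 0.000929 × 42000 / 9.8 = 3.98 mm
PW = 6.53 + 6.50 + 3.98 = 17.01 ≈ 17.0 mm.

PW ≈ 17.0 mm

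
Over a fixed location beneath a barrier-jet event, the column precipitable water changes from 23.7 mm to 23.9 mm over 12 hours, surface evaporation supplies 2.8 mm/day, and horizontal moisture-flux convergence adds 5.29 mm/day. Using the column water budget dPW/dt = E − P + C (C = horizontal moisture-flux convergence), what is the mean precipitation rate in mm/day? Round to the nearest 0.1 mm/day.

P ≈ 7.7 mm/day

dPW/dt = (23.9 − 23.7) mm / (12/24 day) = +0.400 mm/day.
P = E + C − dPW/dt = 2.8 + (5.29) − (+0.400) = 7.7 mm/day.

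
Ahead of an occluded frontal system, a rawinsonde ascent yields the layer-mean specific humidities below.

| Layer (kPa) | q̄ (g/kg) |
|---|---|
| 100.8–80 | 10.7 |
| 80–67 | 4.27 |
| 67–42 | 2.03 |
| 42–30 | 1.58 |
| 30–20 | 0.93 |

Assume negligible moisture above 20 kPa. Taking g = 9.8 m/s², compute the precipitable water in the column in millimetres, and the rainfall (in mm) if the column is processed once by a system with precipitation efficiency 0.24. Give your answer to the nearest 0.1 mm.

Precipitable water is the column-integrated vapour mass per unit area: PW = (1/g) Σ q̄ Δp, with q in kg/kg and Δp in Pa (1 kg/m² of water = 1 mm).
Layer 100.8–80 kPa: Δp = 208 hPa = 20800 Pa, q̄ = 0.0107 kg/kg → 0.0107 × 20800 / 9.8 = 22.71 mm
Layer 80–67 kPa: Δp = 130 hPa = 13000 Pa, q̄ = 0.00427 kg/kg → 0.00427 × 13000 / 9.8 = 5.66 mm
Layer 67–42 kPa: Δp = 250 hPa = 25000 Pa, q̄ = 0.00203 kg/kg → 0.00203 × 25000 / 9.8 = 5.18 mm
Layer 42–30 kPa: Δp = 120 hPa = 12000 Pa, q̄ = 0.00158 kg/kg → 0.00158 × 12000 / 9.8 = 1.93 mm
Layer 30–20 kPa: Δp = 100 hPa = 10000 Pa, q̄ = 0.00093 kg/kg → 0.00093 × 10000 / 9.8 = 0.95 mm
PW = 22.71 + 5.66 + 5.18 + 1.93 + 0.95 = 36.43 ≈ 36.4 mm.
Rainfall = ε × PW = 0.24 × 36.4 = 8.7 mm.

PW ≈ 36.4 mm; rainfall ≈ 8.7 mm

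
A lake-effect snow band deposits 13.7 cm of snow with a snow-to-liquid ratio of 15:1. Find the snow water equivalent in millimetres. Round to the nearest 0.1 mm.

SWE = snow depth / ratio = 13.7 cm / 15 = 0.913 cm = 9.1 mm.

SWE ≈ 9.1 mm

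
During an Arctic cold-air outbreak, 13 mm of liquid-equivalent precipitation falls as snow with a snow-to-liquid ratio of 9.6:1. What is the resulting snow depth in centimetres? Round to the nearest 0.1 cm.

snow depth ≈ 12.5 cm

Snow depth = liquid × ratio = 13 mm × 9.6 = 124.8 mm = 12.5 cm.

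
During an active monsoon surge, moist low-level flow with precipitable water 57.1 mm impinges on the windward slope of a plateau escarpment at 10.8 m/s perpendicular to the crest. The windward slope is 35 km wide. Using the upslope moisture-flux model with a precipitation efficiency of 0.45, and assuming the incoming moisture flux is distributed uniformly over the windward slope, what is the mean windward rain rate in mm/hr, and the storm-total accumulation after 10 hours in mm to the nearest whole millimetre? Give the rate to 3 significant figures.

Incoming column moisture flux per unit ridge length: F = V × PW = 10.8 × 57.1 = 616.68 mm·m/s.
Spread over the 35 km slope with efficiency ε = 0.45: R = ε·F/W = 0.45 × 616.68 / 35000 m = 7.929e-03 mm/s.
R = 7.929e-03 × 3600 = 28.5 mm/hr.
Over 10 h: total = 28.5 × 10 = 285 mm.

R ≈ 28.5 mm/hr; total ≈ 285 mm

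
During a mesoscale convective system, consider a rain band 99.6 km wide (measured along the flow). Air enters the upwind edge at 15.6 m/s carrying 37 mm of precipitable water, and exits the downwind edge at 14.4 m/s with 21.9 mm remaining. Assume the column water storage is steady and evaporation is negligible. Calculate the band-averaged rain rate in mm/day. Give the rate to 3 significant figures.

R ≈ 227 mm/day

Column moisture flux per unit crosswind length is F = V × PW.
Inflow: F_in = 15.6 × 37 = 577.2 mm·m/s
Outflow: F_out = 14.4 × 21.9 = 315.36 mm·m/s
Steady-state rate R = (F_in − F_out)/L = (577.2 − 315.36) / 99600 m = 2.629e-03 mm/s.
R = 2.629e-03 × 3600 × 24 = 227 mm/day.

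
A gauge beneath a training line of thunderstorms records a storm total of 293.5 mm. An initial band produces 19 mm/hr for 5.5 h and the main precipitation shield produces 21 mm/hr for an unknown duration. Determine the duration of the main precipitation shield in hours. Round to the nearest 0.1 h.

duration ≈ 9.0 h

Known phases: 19 × 5.5 = 104.5 mm.
Remaining depth = 293.5 − 104.5 = 189 mm.
Duration = 189 / 21 = 9.0 h.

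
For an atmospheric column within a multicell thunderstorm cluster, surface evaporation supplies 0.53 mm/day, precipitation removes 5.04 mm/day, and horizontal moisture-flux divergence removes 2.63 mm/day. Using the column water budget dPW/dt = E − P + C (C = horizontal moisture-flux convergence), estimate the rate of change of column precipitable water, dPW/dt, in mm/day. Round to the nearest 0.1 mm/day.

dPW/dt ≈ -7.1 mm/day

dPW/dt = E − P + C = 0.53 − 5.04 + (-2.63) = -7.1 mm/day.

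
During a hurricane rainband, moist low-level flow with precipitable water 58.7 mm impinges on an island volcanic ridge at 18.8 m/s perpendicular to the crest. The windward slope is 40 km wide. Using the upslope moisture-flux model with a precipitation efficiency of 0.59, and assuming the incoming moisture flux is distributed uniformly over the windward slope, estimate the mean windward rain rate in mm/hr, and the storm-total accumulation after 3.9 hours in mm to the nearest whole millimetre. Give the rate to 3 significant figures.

Incoming column moisture flux per unit ridge length: F = V × PW = 18.8 × 58.7 = 1103.56 mm·m/s.
Spread over the 40 km slope with efficiency ε = 0.59: R = ε·F/W = 0.59 × 1103.56 / 40000 m = 1.628e-02 mm/s.
R = 1.628e-02 × 3600 = 58.6 mm/hr.
Over 3.9 h: total = 58.6 × 3.9 = 228.54 ≈ 229 mm.

R ≈ 58.6 mm/hr; total ≈ 229 mm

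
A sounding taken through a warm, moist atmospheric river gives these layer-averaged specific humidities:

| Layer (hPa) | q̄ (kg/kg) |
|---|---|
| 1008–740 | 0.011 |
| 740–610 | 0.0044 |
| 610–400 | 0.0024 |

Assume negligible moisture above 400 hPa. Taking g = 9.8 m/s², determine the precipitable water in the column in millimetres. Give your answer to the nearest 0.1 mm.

PW ≈ 41.1 mm

Precipitable water is the column-integrated vapour mass per unit area: PW = (1/g) Σ q̄ Δp, with q in kg/kg and Δp in Pa (1 kg/m² of water = 1 mm).
Layer 1008–740 hPa: Δp = 268 hPa = 26800 Pa, q̄ = 0.011 kg/kg → 0.011 × 26800 / 9.8 = 30.08 mm
Layer 740–610 hPa: Δp = 130 hPa = 13000 Pa, q̄ = 0.0044 kg/kg → 0.0044 × 13000 / 9.8 = 5.84 mm
Layer 610–400 hPa: Δp = 210 hPa = 21000 Pa, q̄ = 0.0024 kg/kg → 0.0024 × 21000 / 9.8 = 5.14 mm
PW = 30.08 + 5.84 + 5.14 = 41.06 ≈ 41.1 mm.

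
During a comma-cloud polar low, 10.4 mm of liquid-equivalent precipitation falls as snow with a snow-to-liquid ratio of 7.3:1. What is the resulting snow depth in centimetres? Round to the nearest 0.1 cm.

snow depth ≈ 7.6 cm

Snow depth = liquid × ratio = 10.4 mm × 7.3 = 75.92 mm = 7.6 cm.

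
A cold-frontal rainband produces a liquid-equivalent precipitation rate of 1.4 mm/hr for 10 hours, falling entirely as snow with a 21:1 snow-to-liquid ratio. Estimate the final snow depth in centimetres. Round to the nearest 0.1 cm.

Liquid-equivalent depth = 1.4 × 10 = 14 mm.
Snow depth = 14 mm × 21 = 294 mm = 29.4 cm.

snow depth ≈ 29.4 cm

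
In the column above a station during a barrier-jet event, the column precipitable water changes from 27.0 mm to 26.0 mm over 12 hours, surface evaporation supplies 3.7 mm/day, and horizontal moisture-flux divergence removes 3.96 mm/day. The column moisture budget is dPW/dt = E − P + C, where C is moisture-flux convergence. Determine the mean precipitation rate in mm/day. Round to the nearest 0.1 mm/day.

dPW/dt = (26.0 − 27.0) mm / (12/24 day) = -2.000 mm/day.
P = E + C − dPW/dt = 3.7 + (-3.96) − (-2.000) = 1.7 mm/day.

P ≈ 1.7 mm/day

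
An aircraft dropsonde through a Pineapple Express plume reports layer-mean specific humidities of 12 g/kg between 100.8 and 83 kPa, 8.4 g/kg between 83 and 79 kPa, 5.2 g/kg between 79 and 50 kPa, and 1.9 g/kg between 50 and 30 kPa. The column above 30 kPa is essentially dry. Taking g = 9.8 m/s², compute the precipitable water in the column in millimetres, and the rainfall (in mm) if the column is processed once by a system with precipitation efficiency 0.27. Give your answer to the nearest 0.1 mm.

Precipitable water is the column-integrated vapour mass per unit area: PW = (1/g) Σ q̄ Δp, with q in kg/kg and Δp in Pa (1 kg/m² of water = 1 mm).
Layer 100.8–83 kPa: Δp = 178 hPa = 17800 Pa, q̄ = 0.012 kg/kg → 0.012 × 17800 / 9.8 = 21.80 mm
Layer 83–79 kPa: Δp = 40 hPa = 4000 Pa, q̄ = 0.0084 kg/kg → 0.0084 × 4000 / 9.8 = 3.43 mm
Layer 79–50 kPa: Δp = 290 hPa = 29000 Pa, q̄ = 0.0052 kg/kg → 0.0052 × 29000 / 9.8 = 15.39 mm
Layer 50–30 kPa: Δp = 200 hPa = 20000 Pa, q̄ = 0.0019 kg/kg → 0.0019 × 20000 / 9.8 = 3.88 mm
PW = 21.80 + 3.43 + 15.39 + 3.88 = 44.50 ≈ 44.5 mm.
Rainfall = ε × PW = 0.27 × 44.5 = 12.0 mm.

PW ≈ 44.5 mm; rainfall ≈ 12.0 mm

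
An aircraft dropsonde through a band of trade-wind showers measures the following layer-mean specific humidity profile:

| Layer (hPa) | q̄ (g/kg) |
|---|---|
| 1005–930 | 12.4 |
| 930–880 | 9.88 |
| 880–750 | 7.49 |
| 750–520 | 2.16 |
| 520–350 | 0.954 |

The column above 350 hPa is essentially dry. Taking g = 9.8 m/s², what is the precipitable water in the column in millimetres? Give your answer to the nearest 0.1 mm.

Precipitable water is the column-integrated vapour mass per unit area: PW = (1/g) Σ q̄ Δp, with q in kg/kg and Δp in Pa (1 kg/m² of water = 1 mm).
Layer 1005–930 hPa: Δp = 75 hPa = 7500 Pa, q̄ = 0.0124 kg/kg → 0.0124 × 7500 / 9.8 = 9.49 mm
Layer 930–880 hPa: Δp = 50 hPa = 5000 Pa, q̄ = 0.00988 kg/kg → 0.00988 × 5000 / 9.8 = 5.04 mm
Layer 880–750 hPa: Δp = 130 hPa = 13000 Pa, q̄ = 0.00749 kg/kg → 0.00749 × 13000 / 9.8 = 9.94 mm
Layer 750–520 hPa: Δp = 230 hPa = 23000 Pa, q̄ = 0.00216 kg/kg → 0.00216 × 23000 / 9.8 = 5.07 mm
Layer 520–350 hPa: Δp = 170 hPa = 17000 Pa, q̄ = 0.000954 kg/kg → 0.000954 × 17000 / 9.8 = 1.65 mm
PW = 9.49 + 5.04 + 9.94 + 5.07 + 1.65 = 31.19 ≈ 31.2 mm.

PW ≈ 31.2 mm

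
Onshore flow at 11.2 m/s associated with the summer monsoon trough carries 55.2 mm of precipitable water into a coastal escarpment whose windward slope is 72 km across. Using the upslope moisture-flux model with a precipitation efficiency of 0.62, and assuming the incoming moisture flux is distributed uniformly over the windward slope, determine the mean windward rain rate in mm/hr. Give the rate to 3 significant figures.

Incoming column moisture flux per unit ridge length: F = V × PW = 11.2 × 55.2 = 618.24 mm·m/s.
Spread over the 72 km slope with efficiency ε = 0.62: R = ε·F/W = 0.62 × 618.24 / 72000 m = 5.324e-03 mm/s.
R = 5.324e-03 × 3600 = 19.2 mm/hr.

R ≈ 19.2 mm/hr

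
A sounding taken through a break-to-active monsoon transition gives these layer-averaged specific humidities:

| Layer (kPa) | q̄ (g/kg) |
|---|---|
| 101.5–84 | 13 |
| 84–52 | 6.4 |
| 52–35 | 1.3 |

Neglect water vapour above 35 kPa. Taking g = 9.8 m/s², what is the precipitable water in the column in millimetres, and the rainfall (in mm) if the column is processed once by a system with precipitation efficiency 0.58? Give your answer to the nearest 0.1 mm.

Precipitable water is the column-integrated vapour mass per unit area: PW = (1/g) Σ q̄ Δp, with q in kg/kg and Δp in Pa (1 kg/m² of water = 1 mm).
Layer 101.5–84 kPa: Δp = 175 hPa = 17500 Pa, q̄ = 0.013 kg/kg → 0.013 × 17500 / 9.8 = 23.21 mm
Layer 84–52 kPa: Δp = 320 hPa = 32000 Pa, q̄ = 0.0064 kg/kg → 0.0064 × 32000 / 9.8 = 20.90 mm
Layer 52–35 kPa: Δp = 170 hPa = 17000 Pa, q̄ = 0.0013 kg/kg → 0.0013 × 17000 / 9.8 = 2.26 mm
PW = 23.21 + 20.90 + 2.26 = 46.37 ≈ 46.4 mm.
Rainfall = ε × PW = 0.58 × 46.4 = 26.9 mm.

PW ≈ 46.4 mm; rainfall ≈ 26.9 mm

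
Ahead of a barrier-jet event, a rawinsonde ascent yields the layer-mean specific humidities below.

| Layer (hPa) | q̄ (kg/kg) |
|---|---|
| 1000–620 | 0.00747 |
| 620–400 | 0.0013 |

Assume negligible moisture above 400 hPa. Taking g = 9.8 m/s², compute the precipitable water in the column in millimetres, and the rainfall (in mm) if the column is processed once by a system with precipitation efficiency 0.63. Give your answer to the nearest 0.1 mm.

PW ≈ 31.9 mm; rainfall ≈ 20.1 mm

Precipitable water is the column-integrated vapour mass per unit area: PW = (1/g) Σ q̄ Δp, with q in kg/kg and Δp in Pa (1 kg/m² of water = 1 mm).
Layer 1000–620 hPa: Δp = 380 hPa = 38000 Pa, q̄ = 0.00747 kg/kg → 0.00747 × 38000 / 9.8 = 28.97 mm
Layer 620–400 hPa: Δp = 220 hPa = 22000 Pa, q̄ = 0.0013 kg/kg → 0.0013 × 22000 / 9.8 = 2.92 mm
PW = 28.97 + 2.92 = 31.89 ≈ 31.9 mm.
Rainfall = ε × PW = 0.63 × 31.9 = 20.1 mm.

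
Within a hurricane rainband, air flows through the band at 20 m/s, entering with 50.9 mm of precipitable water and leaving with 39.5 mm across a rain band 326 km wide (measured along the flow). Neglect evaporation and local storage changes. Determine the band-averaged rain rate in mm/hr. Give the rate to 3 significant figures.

R ≈ 2.52 mm/hr

Column moisture flux per unit crosswind length is F = V × PW.
Inflow: F_in = 20 × 50.9 = 1018 mm·m/s
Outflow: F_out = 20 × 39.5 = 790 mm·m/s
Steady-state rate R = (F_in − F_out)/L = (1018 − 790) / 326000 m = 6.994e-04 mm/s.
R = 6.994e-04 × 3600 = 2.52 mm/hr.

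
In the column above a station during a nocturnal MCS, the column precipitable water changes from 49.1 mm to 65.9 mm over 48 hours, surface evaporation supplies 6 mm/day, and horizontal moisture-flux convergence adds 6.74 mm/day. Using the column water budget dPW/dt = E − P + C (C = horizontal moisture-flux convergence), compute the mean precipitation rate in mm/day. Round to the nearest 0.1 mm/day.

P ≈ 4.3 mm/day

dPW/dt = (65.9 − 49.1) mm / (48/24 day) = +8.400 mm/day.
P = E + C − dPW/dt = 6 + (6.74) − (+8.400) = 4.3 mm/day.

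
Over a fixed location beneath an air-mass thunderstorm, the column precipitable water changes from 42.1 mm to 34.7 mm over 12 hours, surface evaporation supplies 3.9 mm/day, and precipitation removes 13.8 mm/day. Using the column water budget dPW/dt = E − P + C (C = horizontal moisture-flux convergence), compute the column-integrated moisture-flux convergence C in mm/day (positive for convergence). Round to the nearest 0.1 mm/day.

C ≈ -4.9 mm/day

dPW/dt = (34.7 − 42.1) mm / (12/24 day) = -14.800 mm/day.
C = dPW/dt − E + P = (-14.800) − 3.9 + 13.8 = -4.9 mm/day.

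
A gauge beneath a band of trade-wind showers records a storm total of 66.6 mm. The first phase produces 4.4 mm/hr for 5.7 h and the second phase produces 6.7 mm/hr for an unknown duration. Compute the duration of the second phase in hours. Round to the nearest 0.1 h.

Known phases: 4.4 × 5.7 = 25.08 mm.
Remaining depth = 66.6 − 25.08 = 41.52 mm.
Duration = 41.52 / 6.7 = 6.2 h.

duration ≈ 6.2 h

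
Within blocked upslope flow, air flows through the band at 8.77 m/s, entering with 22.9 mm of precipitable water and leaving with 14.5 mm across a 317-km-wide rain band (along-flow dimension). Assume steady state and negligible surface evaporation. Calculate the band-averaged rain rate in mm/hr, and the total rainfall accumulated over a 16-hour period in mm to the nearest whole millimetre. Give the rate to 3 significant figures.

Column moisture flux per unit crosswind length is F = V × PW.
Inflow: F_in = 8.77 × 22.9 = 200.833 mm·m/s
Outflow: F_out = 8.77 × 14.5 = 127.165 mm·m/s
Steady-state rate R = (F_in − F_out)/L = (200.833 − 127.165) / 317000 m = 2.324e-04 mm/s.
R = 2.324e-04 × 3600 = 0.837 mm/hr.
Over 16 h: total = 0.837 × 16 = 13.392 ≈ 13 mm.

R ≈ 0.837 mm/hr; total ≈ 13 mm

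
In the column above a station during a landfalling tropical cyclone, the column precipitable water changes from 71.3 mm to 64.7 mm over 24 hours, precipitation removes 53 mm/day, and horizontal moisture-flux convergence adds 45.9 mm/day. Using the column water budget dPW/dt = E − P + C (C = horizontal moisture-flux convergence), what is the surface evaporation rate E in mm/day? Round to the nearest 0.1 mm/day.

E ≈ 0.5 mm/day

dPW/dt = (64.7 − 71.3) mm / (24/24 day) = -6.600 mm/day.
E = dPW/dt + P − C = (-6.600) + 53 − (45.9) = 0.5 mm/day.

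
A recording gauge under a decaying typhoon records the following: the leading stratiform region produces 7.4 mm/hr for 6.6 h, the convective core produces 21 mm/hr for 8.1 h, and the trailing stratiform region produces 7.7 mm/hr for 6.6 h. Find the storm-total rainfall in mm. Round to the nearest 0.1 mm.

total ≈ 269.8 mm

Total = Σ Rᵢ Δtᵢ = 7.4 × 6.6 + 21 × 8.1 + 7.7 × 6.6
      = 48.84 + 170.1 + 50.82 = 269.8 mm.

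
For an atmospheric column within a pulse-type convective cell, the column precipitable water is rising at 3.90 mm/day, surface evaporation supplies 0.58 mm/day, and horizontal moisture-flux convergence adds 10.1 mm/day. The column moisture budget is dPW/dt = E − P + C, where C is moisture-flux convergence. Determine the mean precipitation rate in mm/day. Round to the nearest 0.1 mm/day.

dPW/dt = +3.90 mm/day.
P = E + C − dPW/dt = 0.58 + (10.1) − (+3.90) = 6.8 mm/day.

P ≈ 6.8 mm/day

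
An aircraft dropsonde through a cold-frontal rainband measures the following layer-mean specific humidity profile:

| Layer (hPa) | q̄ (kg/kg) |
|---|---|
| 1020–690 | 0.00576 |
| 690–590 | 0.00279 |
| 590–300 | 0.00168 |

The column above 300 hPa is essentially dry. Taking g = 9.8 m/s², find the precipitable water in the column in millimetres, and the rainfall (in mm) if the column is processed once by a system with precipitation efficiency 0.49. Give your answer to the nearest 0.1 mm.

PW ≈ 27.2 mm; rainfall ≈ 13.3 mm

Precipitable water is the column-integrated vapour mass per unit area: PW = (1/g) Σ q̄ Δp, with q in kg/kg and Δp in Pa (1 kg/m² of water = 1 mm).
Layer 1020–690 hPa: Δp = 330 hPa = 33000 Pa, q̄ = 0.00576 kg/kg → 0.00576 × 33000 / 9.8 = 19.40 mm
Layer 690–590 hPa: Δp = 100 hPa = 10000 Pa, q̄ = 0.00279 kg/kg → 0.00279 × 10000 / 9.8 = 2.85 mm
Layer 590–300 hPa: Δp = 290 hPa = 29000 Pa, q̄ = 0.00168 kg/kg → 0.00168 × 29000 / 9.8 = 4.97 mm
PW = 19.40 + 2.85 + 4.97 = 27.22 ≈ 27.2 mm.
Rainfall = ε × PW = 0.49 × 27.2 = 13.3 mm.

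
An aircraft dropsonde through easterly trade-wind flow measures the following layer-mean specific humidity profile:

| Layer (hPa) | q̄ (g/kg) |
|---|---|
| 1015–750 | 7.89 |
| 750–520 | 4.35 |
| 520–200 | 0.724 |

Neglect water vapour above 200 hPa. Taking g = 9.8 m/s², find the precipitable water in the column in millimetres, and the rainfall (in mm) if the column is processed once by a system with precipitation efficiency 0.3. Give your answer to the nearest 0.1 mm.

PW ≈ 33.9 mm; rainfall ≈ 10.2 mm

Precipitable water is the column-integrated vapour mass per unit area: PW = (1/g) Σ q̄ Δp, with q in kg/kg and Δp in Pa (1 kg/m² of water = 1 mm).
Layer 1015–750 hPa: Δp = 265 hPa = 26500 Pa, q̄ = 0.00789 kg/kg → 0.00789 × 26500 / 9.8 = 21.34 mm
Layer 750–520 hPa: Δp = 230 hPa = 23000 Pa, q̄ = 0.00435 kg/kg → 0.00435 × 23000 / 9.8 = 10.21 mm
Layer 520–200 hPa: Δp = 320 hPa = 32000 Pa, q̄ = 0.000724 kg/kg → 0.000724 × 32000 / 9.8 = 2.36 mm
PW = 21.34 + 10.21 + 2.36 = 33.91 ≈ 33.9 mm.
Rainfall = ε × PW = 0.3 × 33.9 = 10.2 mm.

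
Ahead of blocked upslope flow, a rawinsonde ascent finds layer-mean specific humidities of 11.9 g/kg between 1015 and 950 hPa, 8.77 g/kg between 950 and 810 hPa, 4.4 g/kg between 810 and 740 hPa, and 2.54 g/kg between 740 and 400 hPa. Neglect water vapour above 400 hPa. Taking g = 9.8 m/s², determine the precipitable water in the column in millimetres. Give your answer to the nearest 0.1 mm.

Precipitable water is the column-integrated vapour mass per unit area: PW = (1/g) Σ q̄ Δp, with q in kg/kg and Δp in Pa (1 kg/m² of water = 1 mm).
Layer 1015–950 hPa: Δp = 65 hPa = 6500 Pa, q̄ = 0.0119 kg/kg → 0.0119 × 6500 / 9.8 = 7.89 mm
Layer 950–810 hPa: Δp = 140 hPa = 14000 Pa, q̄ = 0.00877 kg/kg → 0.00877 × 14000 / 9.8 = 12.53 mm
Layer 810–740 hPa: Δp = 70 hPa = 7000 Pa, q̄ = 0.0044 kg/kg → 0.0044 × 7000 / 9.8 = 3.14 mm
Layer 740–400 hPa: Δp = 340 hPa = 34000 Pa, q̄ = 0.00254 kg/kg → 0.00254 × 34000 / 9.8 = 8.81 mm
PW = 7.89 + 12.53 + 3.14 + 8.81 = 32.37 ≈ 32.4 mm.

PW ≈ 32.4 mm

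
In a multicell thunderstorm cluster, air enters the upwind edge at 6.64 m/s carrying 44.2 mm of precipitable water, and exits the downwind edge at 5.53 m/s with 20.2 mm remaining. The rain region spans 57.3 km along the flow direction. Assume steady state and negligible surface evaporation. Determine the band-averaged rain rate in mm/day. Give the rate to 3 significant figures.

Column moisture flux per unit crosswind length is F = V × PW.
Inflow: F_in = 6.64 × 44.2 = 293.488 mm·m/s
Outflow: F_out = 5.53 × 20.2 = 111.706 mm·m/s
Steady-state rate R = (F_in − F_out)/L = (293.488 − 111.706) / 57300 m = 3.172e-03 mm/s.
R = 3.172e-03 × 3600 × 24 = 274 mm/day.

R ≈ 274 mm/day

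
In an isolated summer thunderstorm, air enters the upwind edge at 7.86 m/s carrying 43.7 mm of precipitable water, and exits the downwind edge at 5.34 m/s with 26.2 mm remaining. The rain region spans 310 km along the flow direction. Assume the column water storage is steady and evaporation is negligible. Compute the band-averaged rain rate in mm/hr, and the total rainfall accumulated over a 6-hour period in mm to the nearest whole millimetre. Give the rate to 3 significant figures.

Column moisture flux per unit crosswind length is F = V × PW.
Inflow: F_in = 7.86 × 43.7 = 343.482 mm·m/s
Outflow: F_out = 5.34 × 26.2 = 139.908 mm·m/s
Steady-state rate R = (F_in − F_out)/L = (343.482 − 139.908) / 310000 m = 6.567e-04 mm/s.
R = 6.567e-04 × 3600 = 2.36 mm/hr.
Over 6 h: total = 2.36 × 6 = 14.16 ≈ 14 mm.

R ≈ 2.36 mm/hr; total ≈ 14 mm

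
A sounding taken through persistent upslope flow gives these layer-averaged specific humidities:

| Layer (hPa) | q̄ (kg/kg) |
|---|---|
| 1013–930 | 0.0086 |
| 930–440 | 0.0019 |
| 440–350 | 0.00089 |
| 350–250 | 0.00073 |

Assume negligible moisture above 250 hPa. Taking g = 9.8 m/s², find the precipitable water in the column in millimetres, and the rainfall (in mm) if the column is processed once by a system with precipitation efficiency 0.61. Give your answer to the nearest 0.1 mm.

PW ≈ 18.3 mm; rainfall ≈ 11.2 mm

Precipitable water is the column-integrated vapour mass per unit area: PW = (1/g) Σ q̄ Δp, with q in kg/kg and Δp in Pa (1 kg/m² of water = 1 mm).
Layer 1013–930 hPa: Δp = 83 hPa = 8300 Pa, q̄ = 0.0086 kg/kg → 0.0086 × 8300 / 9.8 = 7.28 mm
Layer 930–440 hPa: Δp = 490 hPa = 49000 Pa, q̄ = 0.0019 kg/kg → 0.0019 × 49000 / 9.8 = 9.50 mm
Layer 440–350 hPa: Δp = 90 hPa = 9000 Pa, q̄ = 0.00089 kg/kg → 0.00089 × 9000 / 9.8 = 0.82 mm
Layer 350–250 hPa: Δp = 100 hPa = 10000 Pa, q̄ = 0.00073 kg/kg → 0.00073 × 10000 / 9.8 = 0.74 mm
PW = 7.28 + 9.50 + 0.82 + 0.74 = 18.34 ≈ 18.3 mm.
Rainfall = ε × PW = 0.61 × 18.3 = 11.2 mm.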